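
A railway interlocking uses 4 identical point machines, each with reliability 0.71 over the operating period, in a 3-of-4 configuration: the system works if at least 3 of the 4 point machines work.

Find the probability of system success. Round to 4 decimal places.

R = Σ_{i=3}^{4} C(4,i) p^i (1−p)^{4−i} with p = 0.71
C(4,3)·0.71^3·0.29^1 = 0.415177
C(4,4)·0.71^4·0.29^0 = 0.254117
Sum = 0.6693

0.6693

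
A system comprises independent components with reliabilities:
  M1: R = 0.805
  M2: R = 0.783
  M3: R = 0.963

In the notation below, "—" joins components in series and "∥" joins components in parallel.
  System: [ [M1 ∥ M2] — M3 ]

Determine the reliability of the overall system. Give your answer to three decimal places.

Parallel (M1 and M2): 1 − (1 − 0.80500)(1 − 0.78300) = 0.95769
Series ([0.95769] and M3): 0.95769 × 0.96300 = 0.922

0.922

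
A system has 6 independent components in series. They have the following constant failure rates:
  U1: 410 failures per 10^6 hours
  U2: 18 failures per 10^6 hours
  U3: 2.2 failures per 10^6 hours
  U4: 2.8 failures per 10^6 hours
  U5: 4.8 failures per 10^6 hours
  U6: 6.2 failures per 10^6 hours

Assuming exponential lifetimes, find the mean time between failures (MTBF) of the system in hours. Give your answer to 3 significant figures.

2250

Series of exponential components: λ_sys = Σ λ_i
λ_sys = 0.00041 + 0.000018 + 0.0000022 + 0.0000028 + 0.0000048 + 0.0000062 = 4.4400e-04 /h
MTBF = 1 / λ_sys = 2250 h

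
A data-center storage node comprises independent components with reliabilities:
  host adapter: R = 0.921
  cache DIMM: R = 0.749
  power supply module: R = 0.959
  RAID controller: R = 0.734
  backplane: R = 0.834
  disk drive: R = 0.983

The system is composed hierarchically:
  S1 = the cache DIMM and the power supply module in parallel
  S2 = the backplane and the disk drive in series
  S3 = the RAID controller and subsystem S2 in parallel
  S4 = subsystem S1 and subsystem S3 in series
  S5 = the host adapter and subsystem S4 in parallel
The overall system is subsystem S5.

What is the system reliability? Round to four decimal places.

Parallel (cache DIMM and power supply module): 1 − (1 − 0.749000)(1 − 0.959000) = 0.989709
Series (backplane and disk drive): 0.834000 × 0.983000 = 0.819822
Parallel (RAID controller and [0.819822]): 1 − (1 − 0.734000)(1 − 0.819822) = 0.952073
Series ([0.989709] and [0.952073]): 0.989709 × 0.952073 = 0.942275
Parallel (host adapter and [0.942275]): 1 − (1 − 0.921000)(1 − 0.942275) = 0.9954

0.9954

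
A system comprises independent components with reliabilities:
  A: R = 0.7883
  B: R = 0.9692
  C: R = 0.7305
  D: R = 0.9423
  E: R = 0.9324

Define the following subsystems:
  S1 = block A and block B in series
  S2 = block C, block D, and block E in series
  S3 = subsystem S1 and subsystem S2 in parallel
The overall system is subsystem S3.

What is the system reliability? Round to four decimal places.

0.9155

Series (A and B): 0.788300 × 0.969200 = 0.764020
Series (C, D, and E): 0.730500 × 0.942300 × 0.932400 = 0.641818
Parallel ([0.764020] and [0.641818]): 1 − (1 − 0.764020)(1 − 0.641818) = 0.9155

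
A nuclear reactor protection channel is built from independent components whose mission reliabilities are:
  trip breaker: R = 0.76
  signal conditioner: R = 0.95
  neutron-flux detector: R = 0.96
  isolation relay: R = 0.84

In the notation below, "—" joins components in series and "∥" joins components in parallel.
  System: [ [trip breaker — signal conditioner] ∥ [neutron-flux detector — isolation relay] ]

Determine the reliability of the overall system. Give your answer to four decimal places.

0.9462

Series (trip breaker and signal conditioner): 0.760000 × 0.950000 = 0.722000
Series (neutron-flux detector and isolation relay): 0.960000 × 0.840000 = 0.806400
Parallel ([0.722000] and [0.806400]): 1 − (1 − 0.722000)(1 − 0.806400) = 0.9462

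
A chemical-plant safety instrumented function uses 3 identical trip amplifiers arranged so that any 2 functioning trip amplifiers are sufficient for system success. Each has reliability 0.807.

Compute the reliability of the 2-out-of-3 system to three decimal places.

0.903

R = Σ_{i=2}^{3} C(3,i) p^i (1−p)^{3−i} with p = 0.807
C(3,2)·0.807^2·0.193^1 = 0.37707
C(3,3)·0.807^3·0.193^0 = 0.52556
Sum = 0.903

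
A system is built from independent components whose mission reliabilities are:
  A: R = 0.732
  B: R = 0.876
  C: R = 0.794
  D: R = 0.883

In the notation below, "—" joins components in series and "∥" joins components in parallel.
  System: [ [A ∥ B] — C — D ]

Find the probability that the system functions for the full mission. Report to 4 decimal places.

0.6778

Parallel (A and B): 1 − (1 − 0.732000)(1 − 0.876000) = 0.966768
Series ([0.966768], C, and D): 0.966768 × 0.794000 × 0.883000 = 0.6778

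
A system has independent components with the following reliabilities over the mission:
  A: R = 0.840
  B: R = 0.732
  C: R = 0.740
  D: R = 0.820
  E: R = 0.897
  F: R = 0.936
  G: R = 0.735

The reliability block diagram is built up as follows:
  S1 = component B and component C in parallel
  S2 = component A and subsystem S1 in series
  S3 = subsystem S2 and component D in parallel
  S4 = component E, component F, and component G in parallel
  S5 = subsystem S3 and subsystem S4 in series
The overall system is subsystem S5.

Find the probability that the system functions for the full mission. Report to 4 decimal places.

0.9590

Parallel (B and C): 1 − (1 − 0.732000)(1 − 0.740000) = 0.930320
Series (A and [0.930320]): 0.840000 × 0.930320 = 0.781469
Parallel ([0.781469] and D): 1 − (1 − 0.781469)(1 − 0.820000) = 0.960664
Parallel (E, F, and G): 1 − (1 − 0.897000)(1 − 0.936000)(1 − 0.735000) = 0.998253
Series ([0.960664] and [0.998253]): 0.960664 × 0.998253 = 0.9590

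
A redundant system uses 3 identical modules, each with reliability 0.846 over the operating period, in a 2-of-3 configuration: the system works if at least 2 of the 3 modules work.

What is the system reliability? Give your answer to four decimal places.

R = Σ_{i=2}^{3} C(3,i) p^i (1−p)^{3−i} with p = 0.846
C(3,2)·0.846^2·0.154^1 = 0.330661
C(3,3)·0.846^3·0.154^0 = 0.605496
Sum = 0.9362

0.9362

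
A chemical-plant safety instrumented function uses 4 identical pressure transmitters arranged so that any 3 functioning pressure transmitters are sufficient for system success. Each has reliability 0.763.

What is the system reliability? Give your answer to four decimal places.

0.7600

R = Σ_{i=3}^{4} C(4,i) p^i (1−p)^{4−i} with p = 0.763
C(4,3)·0.763^3·0.237^1 = 0.421097
C(4,4)·0.763^4·0.237^0 = 0.338921
Sum = 0.7600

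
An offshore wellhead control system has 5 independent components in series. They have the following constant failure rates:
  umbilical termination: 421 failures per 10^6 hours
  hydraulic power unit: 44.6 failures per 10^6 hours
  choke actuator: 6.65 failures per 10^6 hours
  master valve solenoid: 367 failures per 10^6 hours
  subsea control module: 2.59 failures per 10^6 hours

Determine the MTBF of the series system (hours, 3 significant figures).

1190

Series of exponential components: λ_sys = Σ λ_i
λ_sys = 0.000421 + 0.0000446 + 0.00000665 + 0.000367 + 0.00000259 = 8.4184e-04 /h
MTBF = 1 / λ_sys = 1190 h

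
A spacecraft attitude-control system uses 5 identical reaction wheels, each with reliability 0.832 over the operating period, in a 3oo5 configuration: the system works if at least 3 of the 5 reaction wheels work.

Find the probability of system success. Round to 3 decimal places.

R = Σ_{i=3}^{5} C(5,i) p^i (1−p)^{5−i} with p = 0.832
C(5,3)·0.832^3·0.168^2 = 0.16255
C(5,4)·0.832^4·0.168^1 = 0.40251
C(5,5)·0.832^5·0.168^0 = 0.39867
Sum = 0.964

0.964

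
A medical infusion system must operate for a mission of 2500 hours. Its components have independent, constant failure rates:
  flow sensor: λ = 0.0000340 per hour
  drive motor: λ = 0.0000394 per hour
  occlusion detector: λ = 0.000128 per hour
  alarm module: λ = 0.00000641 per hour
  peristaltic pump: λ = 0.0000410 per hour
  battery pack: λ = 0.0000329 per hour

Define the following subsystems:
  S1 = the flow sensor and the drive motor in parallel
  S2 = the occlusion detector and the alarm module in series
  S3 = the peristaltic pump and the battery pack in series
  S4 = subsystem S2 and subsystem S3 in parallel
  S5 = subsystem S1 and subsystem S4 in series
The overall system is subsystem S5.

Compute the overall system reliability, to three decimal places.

R(flow sensor) = exp(−0.0000340 × 2500) = 0.91851
R(drive motor) = exp(−0.0000394 × 2500) = 0.90620
R(occlusion detector) = exp(−0.000128 × 2500) = 0.72615
R(alarm module) = exp(−0.00000641 × 2500) = 0.98410
R(peristaltic pump) = exp(−0.0000410 × 2500) = 0.90258
R(battery pack) = exp(−0.0000329 × 2500) = 0.92104
Parallel (flow sensor and drive motor): 1 − (1 − 0.91851)(1 − 0.90620) = 0.99236
Series (occlusion detector and alarm module): 0.72615 × 0.98410 = 0.71460
Series (peristaltic pump and battery pack): 0.90258 × 0.92104 = 0.83131
Parallel ([0.71460] and [0.83131]): 1 − (1 − 0.71460)(1 − 0.83131) = 0.95186
Series ([0.99236] and [0.95186]): 0.99236 × 0.95186 = 0.945

0.945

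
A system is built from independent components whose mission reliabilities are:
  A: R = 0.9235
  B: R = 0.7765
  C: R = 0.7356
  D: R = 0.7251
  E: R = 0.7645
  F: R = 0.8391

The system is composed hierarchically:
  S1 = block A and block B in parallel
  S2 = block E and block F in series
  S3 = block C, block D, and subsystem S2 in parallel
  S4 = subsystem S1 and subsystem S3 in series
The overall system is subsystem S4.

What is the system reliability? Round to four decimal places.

Parallel (A and B): 1 − (1 − 0.923500)(1 − 0.776500) = 0.982902
Series (E and F): 0.764500 × 0.839100 = 0.641492
Parallel (C, D, and [0.641492]): 1 − (1 − 0.735600)(1 − 0.725100)(1 − 0.641492) = 0.973942
Series ([0.982902] and [0.973942]): 0.982902 × 0.973942 = 0.9573

0.9573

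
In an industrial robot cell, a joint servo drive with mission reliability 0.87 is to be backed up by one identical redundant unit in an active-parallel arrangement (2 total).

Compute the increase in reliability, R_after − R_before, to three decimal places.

R_before = 0.87
R_after = 1 − (1 − 0.87)^2 = 0.983
ΔR = 0.983 − 0.87 = 0.113

0.113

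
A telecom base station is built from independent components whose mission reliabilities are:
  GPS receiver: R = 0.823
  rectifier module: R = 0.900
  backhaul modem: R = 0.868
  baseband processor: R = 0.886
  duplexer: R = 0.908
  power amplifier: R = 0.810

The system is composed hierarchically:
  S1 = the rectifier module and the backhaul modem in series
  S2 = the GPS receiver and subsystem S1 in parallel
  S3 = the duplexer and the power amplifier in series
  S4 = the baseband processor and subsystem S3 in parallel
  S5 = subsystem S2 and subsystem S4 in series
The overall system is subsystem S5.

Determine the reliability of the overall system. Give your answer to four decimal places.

Series (rectifier module and backhaul modem): 0.900000 × 0.868000 = 0.781200
Parallel (GPS receiver and [0.781200]): 1 − (1 − 0.823000)(1 − 0.781200) = 0.961272
Series (duplexer and power amplifier): 0.908000 × 0.810000 = 0.735480
Parallel (baseband processor and [0.735480]): 1 − (1 − 0.886000)(1 − 0.735480) = 0.969845
Series ([0.961272] and [0.969845]): 0.961272 × 0.969845 = 0.9323

0.9323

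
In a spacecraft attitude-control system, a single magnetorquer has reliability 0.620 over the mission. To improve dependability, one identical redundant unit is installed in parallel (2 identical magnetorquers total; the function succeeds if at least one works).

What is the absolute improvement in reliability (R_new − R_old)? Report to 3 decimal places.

0.236

R_before = 0.620
R_after = 1 − (1 − 0.620)^2 = 0.856
ΔR = 0.856 − 0.620 = 0.236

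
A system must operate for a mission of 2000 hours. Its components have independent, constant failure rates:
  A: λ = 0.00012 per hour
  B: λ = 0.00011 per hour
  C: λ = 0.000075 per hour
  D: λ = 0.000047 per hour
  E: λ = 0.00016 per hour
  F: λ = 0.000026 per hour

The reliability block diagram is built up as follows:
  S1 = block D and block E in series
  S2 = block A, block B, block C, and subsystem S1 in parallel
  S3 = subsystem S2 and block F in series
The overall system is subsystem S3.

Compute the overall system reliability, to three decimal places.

R(A) = exp(−0.00012 × 2000) = 0.78663
R(B) = exp(−0.00011 × 2000) = 0.80252
R(C) = exp(−0.000075 × 2000) = 0.86071
R(D) = exp(−0.000047 × 2000) = 0.91028
R(E) = exp(−0.00016 × 2000) = 0.72615
R(F) = exp(−0.000026 × 2000) = 0.94933
Series (D and E): 0.91028 × 0.72615 = 0.66100
Parallel (A, B, C, and [0.66100]): 1 − (1 − 0.78663)(1 − 0.80252)(1 − 0.86071)(1 − 0.66100) = 0.99801
Series ([0.99801] and F): 0.99801 × 0.94933 = 0.947

0.947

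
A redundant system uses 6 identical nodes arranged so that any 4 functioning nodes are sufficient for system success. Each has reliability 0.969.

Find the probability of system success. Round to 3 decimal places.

0.999

R = Σ_{i=4}^{6} C(6,i) p^i (1−p)^{6−i} with p = 0.969
C(6,4)·0.969^4·0.031^2 = 0.01271
C(6,5)·0.969^5·0.031^1 = 0.15890
C(6,6)·0.969^6·0.031^0 = 0.82783
Sum = 0.999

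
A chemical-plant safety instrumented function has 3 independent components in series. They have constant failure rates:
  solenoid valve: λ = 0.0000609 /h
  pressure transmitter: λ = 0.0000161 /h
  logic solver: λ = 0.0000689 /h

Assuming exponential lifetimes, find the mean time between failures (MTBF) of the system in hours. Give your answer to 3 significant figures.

6850

Series of exponential components: λ_sys = Σ λ_i
λ_sys = 0.0000609 + 0.0000161 + 0.0000689 = 1.4590e-04 /h
MTBF = 1 / λ_sys = 6850 h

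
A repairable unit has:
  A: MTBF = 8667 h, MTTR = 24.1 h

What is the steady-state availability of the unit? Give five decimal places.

0.99723

A(A) = MTBF/(MTBF+MTTR) = 8667/(8667+24.1) = 0.99723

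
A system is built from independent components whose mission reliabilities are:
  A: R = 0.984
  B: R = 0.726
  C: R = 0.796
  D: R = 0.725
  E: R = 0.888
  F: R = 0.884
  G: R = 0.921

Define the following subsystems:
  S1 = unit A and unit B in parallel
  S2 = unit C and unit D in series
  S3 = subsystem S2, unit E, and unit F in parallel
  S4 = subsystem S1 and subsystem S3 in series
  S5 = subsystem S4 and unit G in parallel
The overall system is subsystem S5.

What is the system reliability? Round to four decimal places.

0.9992

Parallel (A and B): 1 − (1 − 0.984000)(1 − 0.726000) = 0.995616
Series (C and D): 0.796000 × 0.725000 = 0.577100
Parallel ([0.577100], E, and F): 1 − (1 − 0.577100)(1 − 0.888000)(1 − 0.884000) = 0.994506
Series ([0.995616] and [0.994506]): 0.995616 × 0.994506 = 0.990146
Parallel ([0.990146] and G): 1 − (1 − 0.990146)(1 − 0.921000) = 0.9992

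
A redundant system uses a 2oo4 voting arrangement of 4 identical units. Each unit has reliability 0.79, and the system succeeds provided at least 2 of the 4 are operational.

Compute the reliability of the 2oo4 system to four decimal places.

R = Σ_{i=2}^{4} C(4,i) p^i (1−p)^{4−i} with p = 0.79
C(4,2)·0.79^2·0.21^2 = 0.165137
C(4,3)·0.79^3·0.21^1 = 0.414153
C(4,4)·0.79^4·0.21^0 = 0.389501
Sum = 0.9688

0.9688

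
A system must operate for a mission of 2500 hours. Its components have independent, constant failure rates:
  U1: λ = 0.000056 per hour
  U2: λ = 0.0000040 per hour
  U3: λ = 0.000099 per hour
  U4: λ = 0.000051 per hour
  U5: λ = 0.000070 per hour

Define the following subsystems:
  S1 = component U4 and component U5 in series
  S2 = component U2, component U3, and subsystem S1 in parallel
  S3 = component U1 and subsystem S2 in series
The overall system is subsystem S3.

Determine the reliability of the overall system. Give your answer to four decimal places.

R(U1) = exp(−0.000056 × 2500) = 0.869358
R(U2) = exp(−0.0000040 × 2500) = 0.990050
R(U3) = exp(−0.000099 × 2500) = 0.780750
R(U4) = exp(−0.000051 × 2500) = 0.880293
R(U5) = exp(−0.000070 × 2500) = 0.839457
Series (U4 and U5): 0.880293 × 0.839457 = 0.738968
Parallel (U2, U3, and [0.738968]): 1 − (1 − 0.990050)(1 − 0.780750)(1 − 0.738968) = 0.999431
Series (U1 and [0.999431]): 0.869358 × 0.999431 = 0.8689

0.8689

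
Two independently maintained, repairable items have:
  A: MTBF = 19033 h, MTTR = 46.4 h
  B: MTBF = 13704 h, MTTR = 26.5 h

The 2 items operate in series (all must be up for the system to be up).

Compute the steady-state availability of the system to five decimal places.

0.99564

A(A) = MTBF/(MTBF+MTTR) = 19033/(19033+46.4) = 0.997568
A(B) = MTBF/(MTBF+MTTR) = 13704/(13704+26.5) = 0.998070
Series availability: 0.997568 × 0.998070 = 0.99564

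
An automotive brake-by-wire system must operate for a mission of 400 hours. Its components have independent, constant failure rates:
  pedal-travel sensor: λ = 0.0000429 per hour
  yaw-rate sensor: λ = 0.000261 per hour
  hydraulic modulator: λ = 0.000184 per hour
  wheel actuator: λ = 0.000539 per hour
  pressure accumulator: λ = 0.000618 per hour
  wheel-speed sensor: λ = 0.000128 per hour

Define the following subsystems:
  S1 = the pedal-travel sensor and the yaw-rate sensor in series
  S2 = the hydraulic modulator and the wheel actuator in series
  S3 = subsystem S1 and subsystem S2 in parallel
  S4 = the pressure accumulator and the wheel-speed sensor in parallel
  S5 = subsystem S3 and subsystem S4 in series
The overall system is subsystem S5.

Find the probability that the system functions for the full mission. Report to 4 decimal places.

R(pedal-travel sensor) = exp(−0.0000429 × 400) = 0.982986
R(yaw-rate sensor) = exp(−0.000261 × 400) = 0.900865
R(hydraulic modulator) = exp(−0.000184 × 400) = 0.929043
R(wheel actuator) = exp(−0.000539 × 400) = 0.806058
R(pressure accumulator) = exp(−0.000618 × 400) = 0.780984
R(wheel-speed sensor) = exp(−0.000128 × 400) = 0.950089
Series (pedal-travel sensor and yaw-rate sensor): 0.982986 × 0.900865 = 0.885538
Series (hydraulic modulator and wheel actuator): 0.929043 × 0.806058 = 0.748863
Parallel ([0.885538] and [0.748863]): 1 − (1 − 0.885538)(1 − 0.748863) = 0.971254
Parallel (pressure accumulator and wheel-speed sensor): 1 − (1 − 0.780984)(1 − 0.950089) = 0.989069
Series ([0.971254] and [0.989069]): 0.971254 × 0.989069 = 0.9606

0.9606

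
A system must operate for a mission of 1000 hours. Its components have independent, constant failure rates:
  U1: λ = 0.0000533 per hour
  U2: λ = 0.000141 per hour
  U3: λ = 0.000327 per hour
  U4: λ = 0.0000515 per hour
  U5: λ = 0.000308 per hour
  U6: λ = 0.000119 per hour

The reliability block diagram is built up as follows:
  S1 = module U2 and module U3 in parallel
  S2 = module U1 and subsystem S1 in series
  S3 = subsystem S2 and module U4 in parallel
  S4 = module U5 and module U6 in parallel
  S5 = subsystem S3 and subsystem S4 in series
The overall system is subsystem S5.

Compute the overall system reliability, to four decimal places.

R(U1) = exp(−0.0000533 × 1000) = 0.948096
R(U2) = exp(−0.000141 × 1000) = 0.868489
R(U3) = exp(−0.000327 × 1000) = 0.721084
R(U4) = exp(−0.0000515 × 1000) = 0.949804
R(U5) = exp(−0.000308 × 1000) = 0.734915
R(U6) = exp(−0.000119 × 1000) = 0.887808
Parallel (U2 and U3): 1 − (1 − 0.868489)(1 − 0.721084) = 0.963319
Series (U1 and [0.963319]): 0.948096 × 0.963319 = 0.913319
Parallel ([0.913319] and U4): 1 − (1 − 0.913319)(1 − 0.949804) = 0.995649
Parallel (U5 and U6): 1 − (1 − 0.734915)(1 − 0.887808) = 0.970260
Series ([0.995649] and [0.970260]): 0.995649 × 0.970260 = 0.9660

0.9660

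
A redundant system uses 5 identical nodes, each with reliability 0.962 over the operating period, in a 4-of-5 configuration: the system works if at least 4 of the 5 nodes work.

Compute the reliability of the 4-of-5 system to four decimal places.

0.9866

R = Σ_{i=4}^{5} C(5,i) p^i (1−p)^{5−i} with p = 0.962
C(5,4)·0.962^4·0.038^1 = 0.162725
C(5,5)·0.962^5·0.038^0 = 0.823902
Sum = 0.9866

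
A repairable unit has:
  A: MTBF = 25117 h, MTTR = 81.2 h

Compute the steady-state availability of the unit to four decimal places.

A(A) = MTBF/(MTBF+MTTR) = 25117/(25117+81.2) = 0.9968

0.9968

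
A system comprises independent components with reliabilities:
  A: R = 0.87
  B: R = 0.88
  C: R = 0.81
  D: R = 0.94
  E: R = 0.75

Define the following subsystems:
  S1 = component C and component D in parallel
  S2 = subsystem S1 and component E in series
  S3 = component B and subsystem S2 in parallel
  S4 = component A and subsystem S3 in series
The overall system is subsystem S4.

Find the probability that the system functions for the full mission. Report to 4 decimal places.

0.8430

Parallel (C and D): 1 − (1 − 0.810000)(1 − 0.940000) = 0.988600
Series ([0.988600] and E): 0.988600 × 0.750000 = 0.741450
Parallel (B and [0.741450]): 1 − (1 − 0.880000)(1 − 0.741450) = 0.968974
Series (A and [0.968974]): 0.870000 × 0.968974 = 0.8430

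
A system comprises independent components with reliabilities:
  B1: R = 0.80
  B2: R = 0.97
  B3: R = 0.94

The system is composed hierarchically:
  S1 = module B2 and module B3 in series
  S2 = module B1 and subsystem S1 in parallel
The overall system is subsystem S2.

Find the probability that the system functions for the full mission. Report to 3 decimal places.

Series (B2 and B3): 0.97000 × 0.94000 = 0.91180
Parallel (B1 and [0.91180]): 1 − (1 − 0.80000)(1 − 0.91180) = 0.982

0.982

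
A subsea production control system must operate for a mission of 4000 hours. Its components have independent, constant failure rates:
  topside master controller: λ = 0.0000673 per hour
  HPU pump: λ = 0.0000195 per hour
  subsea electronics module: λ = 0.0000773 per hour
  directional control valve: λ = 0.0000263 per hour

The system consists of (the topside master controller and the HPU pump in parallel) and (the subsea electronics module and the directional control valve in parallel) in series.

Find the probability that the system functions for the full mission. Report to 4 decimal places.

0.9562

R(topside master controller) = exp(−0.0000673 × 4000) = 0.763990
R(HPU pump) = exp(−0.0000195 × 4000) = 0.924964
R(subsea electronics module) = exp(−0.0000773 × 4000) = 0.734034
R(directional control valve) = exp(−0.0000263 × 4000) = 0.900144
Parallel (topside master controller and HPU pump): 1 − (1 − 0.763990)(1 − 0.924964) = 0.982291
Parallel (subsea electronics module and directional control valve): 1 − (1 − 0.734034)(1 − 0.900144) = 0.973442
Series ([0.982291] and [0.973442]): 0.982291 × 0.973442 = 0.9562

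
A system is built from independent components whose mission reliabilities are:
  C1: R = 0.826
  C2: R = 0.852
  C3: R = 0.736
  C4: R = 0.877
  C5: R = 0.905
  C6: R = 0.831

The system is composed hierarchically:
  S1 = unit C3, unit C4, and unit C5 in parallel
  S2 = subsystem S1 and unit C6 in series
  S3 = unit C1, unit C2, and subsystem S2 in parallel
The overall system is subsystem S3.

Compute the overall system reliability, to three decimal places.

0.996

Parallel (C3, C4, and C5): 1 − (1 − 0.73600)(1 − 0.87700)(1 − 0.90500) = 0.99692
Series ([0.99692] and C6): 0.99692 × 0.83100 = 0.82844
Parallel (C1, C2, and [0.82844]): 1 − (1 − 0.82600)(1 − 0.85200)(1 − 0.82844) = 0.996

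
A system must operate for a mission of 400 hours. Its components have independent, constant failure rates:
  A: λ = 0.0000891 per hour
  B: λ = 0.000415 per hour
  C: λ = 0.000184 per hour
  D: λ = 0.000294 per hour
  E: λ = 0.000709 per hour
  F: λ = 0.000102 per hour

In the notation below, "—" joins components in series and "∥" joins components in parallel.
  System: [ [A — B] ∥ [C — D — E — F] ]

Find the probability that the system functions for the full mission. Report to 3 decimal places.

0.926

R(A) = exp(−0.0000891 × 400) = 0.96499
R(B) = exp(−0.000415 × 400) = 0.84705
R(C) = exp(−0.000184 × 400) = 0.92904
R(D) = exp(−0.000294 × 400) = 0.88905
R(E) = exp(−0.000709 × 400) = 0.75307
R(F) = exp(−0.000102 × 400) = 0.96002
Series (A and B): 0.96499 × 0.84705 = 0.81739
Series (C, D, E, and F): 0.92904 × 0.88905 × 0.75307 × 0.96002 = 0.59714
Parallel ([0.81739] and [0.59714]): 1 − (1 − 0.81739)(1 − 0.59714) = 0.926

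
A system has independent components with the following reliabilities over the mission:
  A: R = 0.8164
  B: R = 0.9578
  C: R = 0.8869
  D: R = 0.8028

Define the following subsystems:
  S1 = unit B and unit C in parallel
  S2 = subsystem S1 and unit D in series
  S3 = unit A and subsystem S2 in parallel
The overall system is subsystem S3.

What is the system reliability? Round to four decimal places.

0.9631

Parallel (B and C): 1 − (1 − 0.957800)(1 − 0.886900) = 0.995227
Series ([0.995227] and D): 0.995227 × 0.802800 = 0.798968
Parallel (A and [0.798968]): 1 − (1 − 0.816400)(1 − 0.798968) = 0.9631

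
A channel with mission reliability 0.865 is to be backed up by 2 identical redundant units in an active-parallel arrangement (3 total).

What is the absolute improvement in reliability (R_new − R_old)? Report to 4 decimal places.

0.1325

R_before = 0.865
R_after = 1 − (1 − 0.865)^3 = 0.9975
ΔR = 0.9975 − 0.865 = 0.1325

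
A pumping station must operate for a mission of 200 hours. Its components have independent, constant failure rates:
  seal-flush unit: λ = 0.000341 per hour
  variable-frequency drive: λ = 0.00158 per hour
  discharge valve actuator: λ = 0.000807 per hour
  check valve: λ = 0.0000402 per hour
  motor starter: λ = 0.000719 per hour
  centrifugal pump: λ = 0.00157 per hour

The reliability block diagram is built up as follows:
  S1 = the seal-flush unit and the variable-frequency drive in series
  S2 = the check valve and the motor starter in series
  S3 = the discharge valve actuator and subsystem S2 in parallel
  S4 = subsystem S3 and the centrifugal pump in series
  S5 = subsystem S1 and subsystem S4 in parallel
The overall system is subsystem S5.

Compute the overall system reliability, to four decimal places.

0.9091

R(seal-flush unit) = exp(−0.000341 × 200) = 0.934074
R(variable-frequency drive) = exp(−0.00158 × 200) = 0.729059
R(discharge valve actuator) = exp(−0.000807 × 200) = 0.850952
R(check valve) = exp(−0.0000402 × 200) = 0.991992
R(motor starter) = exp(−0.000719 × 200) = 0.866061
R(centrifugal pump) = exp(−0.00157 × 200) = 0.730519
Series (seal-flush unit and variable-frequency drive): 0.934074 × 0.729059 = 0.680995
Series (check valve and motor starter): 0.991992 × 0.866061 = 0.859126
Parallel (discharge valve actuator and [0.859126]): 1 − (1 − 0.850952)(1 − 0.859126) = 0.979003
Series ([0.979003] and centrifugal pump): 0.979003 × 0.730519 = 0.715180
Parallel ([0.680995] and [0.715180]): 1 − (1 − 0.680995)(1 − 0.715180) = 0.9091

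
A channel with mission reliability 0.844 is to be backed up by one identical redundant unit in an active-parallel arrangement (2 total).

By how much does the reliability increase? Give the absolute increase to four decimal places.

0.1317

R_before = 0.844
R_after = 1 − (1 − 0.844)^2 = 0.9757
ΔR = 0.9757 − 0.844 = 0.1317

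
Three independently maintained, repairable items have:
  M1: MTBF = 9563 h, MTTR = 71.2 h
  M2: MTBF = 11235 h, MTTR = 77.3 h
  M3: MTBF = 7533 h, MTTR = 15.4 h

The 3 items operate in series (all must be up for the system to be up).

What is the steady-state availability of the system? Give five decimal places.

A(M1) = MTBF/(MTBF+MTTR) = 9563/(9563+71.2) = 0.992610
A(M2) = MTBF/(MTBF+MTTR) = 11235/(11235+77.3) = 0.993167
A(M3) = MTBF/(MTBF+MTTR) = 7533/(7533+15.4) = 0.997960
Series availability: 0.992610 × 0.993167 × 0.997960 = 0.98382

0.98382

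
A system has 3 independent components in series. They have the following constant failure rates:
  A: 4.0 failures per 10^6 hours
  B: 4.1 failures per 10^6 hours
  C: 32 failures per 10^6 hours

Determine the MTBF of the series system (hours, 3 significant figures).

24900

Series of exponential components: λ_sys = Σ λ_i
λ_sys = 0.0000040 + 0.0000041 + 0.000032 = 4.0100e-05 /h
MTBF = 1 / λ_sys = 24900 h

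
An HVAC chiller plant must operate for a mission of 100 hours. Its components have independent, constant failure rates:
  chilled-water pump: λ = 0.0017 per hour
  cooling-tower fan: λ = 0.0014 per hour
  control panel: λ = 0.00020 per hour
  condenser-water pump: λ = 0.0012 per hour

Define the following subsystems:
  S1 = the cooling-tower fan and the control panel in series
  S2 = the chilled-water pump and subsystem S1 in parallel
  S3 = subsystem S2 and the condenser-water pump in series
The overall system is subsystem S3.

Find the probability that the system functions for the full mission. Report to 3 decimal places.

R(chilled-water pump) = exp(−0.0017 × 100) = 0.84366
R(cooling-tower fan) = exp(−0.0014 × 100) = 0.86936
R(control panel) = exp(−0.00020 × 100) = 0.98020
R(condenser-water pump) = exp(−0.0012 × 100) = 0.88692
Series (cooling-tower fan and control panel): 0.86936 × 0.98020 = 0.85215
Parallel (chilled-water pump and [0.85215]): 1 − (1 − 0.84366)(1 − 0.85215) = 0.97689
Series ([0.97689] and condenser-water pump): 0.97689 × 0.88692 = 0.866

0.866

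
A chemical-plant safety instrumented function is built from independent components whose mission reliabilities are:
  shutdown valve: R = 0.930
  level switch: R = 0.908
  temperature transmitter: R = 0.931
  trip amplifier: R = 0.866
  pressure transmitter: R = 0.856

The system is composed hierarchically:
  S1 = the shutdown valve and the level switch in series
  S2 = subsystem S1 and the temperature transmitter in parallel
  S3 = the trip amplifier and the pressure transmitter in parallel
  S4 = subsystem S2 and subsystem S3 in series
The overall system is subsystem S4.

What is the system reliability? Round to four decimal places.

Series (shutdown valve and level switch): 0.930000 × 0.908000 = 0.844440
Parallel ([0.844440] and temperature transmitter): 1 − (1 − 0.844440)(1 − 0.931000) = 0.989266
Parallel (trip amplifier and pressure transmitter): 1 − (1 − 0.866000)(1 − 0.856000) = 0.980704
Series ([0.989266] and [0.980704]): 0.989266 × 0.980704 = 0.9702

0.9702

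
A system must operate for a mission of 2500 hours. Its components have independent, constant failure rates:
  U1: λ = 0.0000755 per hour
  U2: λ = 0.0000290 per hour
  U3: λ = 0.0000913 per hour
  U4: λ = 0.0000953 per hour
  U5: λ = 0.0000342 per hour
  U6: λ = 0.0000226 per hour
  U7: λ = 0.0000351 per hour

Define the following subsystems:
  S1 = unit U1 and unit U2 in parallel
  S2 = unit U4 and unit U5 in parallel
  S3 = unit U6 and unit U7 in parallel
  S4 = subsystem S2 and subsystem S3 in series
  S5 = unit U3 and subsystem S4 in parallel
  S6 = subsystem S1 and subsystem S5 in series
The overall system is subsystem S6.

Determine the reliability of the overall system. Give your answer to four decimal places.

0.9836

R(U1) = exp(−0.0000755 × 2500) = 0.827993
R(U2) = exp(−0.0000290 × 2500) = 0.930066
R(U3) = exp(−0.0000913 × 2500) = 0.795925
R(U4) = exp(−0.0000953 × 2500) = 0.788006
R(U5) = exp(−0.0000342 × 2500) = 0.918053
R(U6) = exp(−0.0000226 × 2500) = 0.945066
R(U7) = exp(−0.0000351 × 2500) = 0.915990
Parallel (U1 and U2): 1 − (1 − 0.827993)(1 − 0.930066) = 0.987971
Parallel (U4 and U5): 1 − (1 − 0.788006)(1 − 0.918053) = 0.982628
Parallel (U6 and U7): 1 − (1 − 0.945066)(1 − 0.915990) = 0.995385
Series ([0.982628] and [0.995385]): 0.982628 × 0.995385 = 0.978093
Parallel (U3 and [0.978093]): 1 − (1 − 0.795925)(1 − 0.978093) = 0.995529
Series ([0.987971] and [0.995529]): 0.987971 × 0.995529 = 0.9836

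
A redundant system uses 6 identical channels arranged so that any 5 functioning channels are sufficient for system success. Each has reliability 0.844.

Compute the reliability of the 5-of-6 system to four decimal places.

0.7623

R = Σ_{i=5}^{6} C(6,i) p^i (1−p)^{6−i} with p = 0.844
C(6,5)·0.844^5·0.156^1 = 0.400856
C(6,6)·0.844^6·0.156^0 = 0.361455
Sum = 0.7623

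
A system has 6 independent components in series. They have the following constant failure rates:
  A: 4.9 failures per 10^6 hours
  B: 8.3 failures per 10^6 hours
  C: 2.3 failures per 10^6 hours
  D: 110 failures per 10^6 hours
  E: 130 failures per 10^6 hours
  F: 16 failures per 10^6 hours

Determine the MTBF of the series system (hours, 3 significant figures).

Series of exponential components: λ_sys = Σ λ_i
λ_sys = 0.0000049 + 0.0000083 + 0.0000023 + 0.00011 + 0.00013 + 0.000016 = 2.7150e-04 /h
MTBF = 1 / λ_sys = 3680 h

3680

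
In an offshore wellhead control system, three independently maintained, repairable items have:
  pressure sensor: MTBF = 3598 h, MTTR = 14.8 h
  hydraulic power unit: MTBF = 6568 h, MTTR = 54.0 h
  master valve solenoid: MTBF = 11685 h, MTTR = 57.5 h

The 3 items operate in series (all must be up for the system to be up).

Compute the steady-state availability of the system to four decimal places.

0.9829

A(pressure sensor) = MTBF/(MTBF+MTTR) = 3598/(3598+14.8) = 0.995903
A(hydraulic power unit) = MTBF/(MTBF+MTTR) = 6568/(6568+54.0) = 0.991845
A(master valve solenoid) = MTBF/(MTBF+MTTR) = 11685/(11685+57.5) = 0.995103
Series availability: 0.995903 × 0.991845 × 0.995103 = 0.9829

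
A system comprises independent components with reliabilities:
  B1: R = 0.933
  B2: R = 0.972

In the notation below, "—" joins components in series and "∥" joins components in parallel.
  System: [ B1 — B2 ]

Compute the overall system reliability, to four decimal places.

Series (B1 and B2): 0.933000 × 0.972000 = 0.9069

0.9069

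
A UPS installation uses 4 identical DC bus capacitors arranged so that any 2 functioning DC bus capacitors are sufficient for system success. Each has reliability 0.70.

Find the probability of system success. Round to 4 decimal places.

0.9163

R = Σ_{i=2}^{4} C(4,i) p^i (1−p)^{4−i} with p = 0.70
C(4,2)·0.70^2·0.30^2 = 0.264600
C(4,3)·0.70^3·0.30^1 = 0.411600
C(4,4)·0.70^4·0.30^0 = 0.240100
Sum = 0.9163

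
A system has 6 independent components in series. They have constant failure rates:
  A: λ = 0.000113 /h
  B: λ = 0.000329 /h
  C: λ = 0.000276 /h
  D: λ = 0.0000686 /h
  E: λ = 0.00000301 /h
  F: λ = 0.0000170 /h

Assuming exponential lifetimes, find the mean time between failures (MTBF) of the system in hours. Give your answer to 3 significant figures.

1240

Series of exponential components: λ_sys = Σ λ_i
λ_sys = 0.000113 + 0.000329 + 0.000276 + 0.0000686 + 0.00000301 + 0.0000170 = 8.0661e-04 /h
MTBF = 1 / λ_sys = 1240 h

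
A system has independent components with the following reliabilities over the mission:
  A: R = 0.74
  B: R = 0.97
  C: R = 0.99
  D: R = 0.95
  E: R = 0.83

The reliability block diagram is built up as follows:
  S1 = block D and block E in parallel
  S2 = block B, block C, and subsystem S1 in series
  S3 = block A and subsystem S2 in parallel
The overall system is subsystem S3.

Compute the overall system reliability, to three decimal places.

Parallel (D and E): 1 − (1 − 0.95000)(1 − 0.83000) = 0.99150
Series (B, C, and [0.99150]): 0.97000 × 0.99000 × 0.99150 = 0.95214
Parallel (A and [0.95214]): 1 − (1 − 0.74000)(1 − 0.95214) = 0.988

0.988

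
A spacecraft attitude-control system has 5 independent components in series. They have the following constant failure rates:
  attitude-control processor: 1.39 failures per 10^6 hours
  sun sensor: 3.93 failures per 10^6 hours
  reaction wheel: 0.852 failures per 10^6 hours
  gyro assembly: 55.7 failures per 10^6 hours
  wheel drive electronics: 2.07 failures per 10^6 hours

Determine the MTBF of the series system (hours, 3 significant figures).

Series of exponential components: λ_sys = Σ λ_i
λ_sys = 0.00000139 + 0.00000393 + 0.000000852 + 0.0000557 + 0.00000207 = 6.3942e-05 /h
MTBF = 1 / λ_sys = 15600 h

15600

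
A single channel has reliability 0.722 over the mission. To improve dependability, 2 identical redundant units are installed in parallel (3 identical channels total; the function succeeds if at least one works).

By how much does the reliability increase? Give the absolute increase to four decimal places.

R_before = 0.722
R_after = 1 − (1 − 0.722)^3 = 0.9785
ΔR = 0.9785 − 0.722 = 0.2565

0.2565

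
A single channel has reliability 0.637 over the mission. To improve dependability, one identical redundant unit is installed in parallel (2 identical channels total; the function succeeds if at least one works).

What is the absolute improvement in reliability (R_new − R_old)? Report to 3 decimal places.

0.231

R_before = 0.637
R_after = 1 − (1 − 0.637)^2 = 0.868
ΔR = 0.868 − 0.637 = 0.231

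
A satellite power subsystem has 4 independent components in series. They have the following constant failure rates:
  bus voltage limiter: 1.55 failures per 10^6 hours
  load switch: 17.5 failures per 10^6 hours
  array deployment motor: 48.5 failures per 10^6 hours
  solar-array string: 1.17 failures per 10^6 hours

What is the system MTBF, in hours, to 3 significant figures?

Series of exponential components: λ_sys = Σ λ_i
λ_sys = 0.00000155 + 0.0000175 + 0.0000485 + 0.00000117 = 6.8720e-05 /h
MTBF = 1 / λ_sys = 14600 h

14600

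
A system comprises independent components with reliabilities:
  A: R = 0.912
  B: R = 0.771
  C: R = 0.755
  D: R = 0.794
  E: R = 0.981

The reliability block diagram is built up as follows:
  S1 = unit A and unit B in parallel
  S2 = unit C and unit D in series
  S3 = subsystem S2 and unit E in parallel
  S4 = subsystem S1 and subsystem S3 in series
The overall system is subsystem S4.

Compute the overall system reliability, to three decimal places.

Parallel (A and B): 1 − (1 − 0.91200)(1 − 0.77100) = 0.97985
Series (C and D): 0.75500 × 0.79400 = 0.59947
Parallel ([0.59947] and E): 1 − (1 − 0.59947)(1 − 0.98100) = 0.99239
Series ([0.97985] and [0.99239]): 0.97985 × 0.99239 = 0.972

0.972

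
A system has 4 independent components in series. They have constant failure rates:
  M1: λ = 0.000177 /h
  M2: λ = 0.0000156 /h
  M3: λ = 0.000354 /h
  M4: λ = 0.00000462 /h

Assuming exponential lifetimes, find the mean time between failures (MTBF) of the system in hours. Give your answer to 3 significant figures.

1810

Series of exponential components: λ_sys = Σ λ_i
λ_sys = 0.000177 + 0.0000156 + 0.000354 + 0.00000462 = 5.5122e-04 /h
MTBF = 1 / λ_sys = 1810 h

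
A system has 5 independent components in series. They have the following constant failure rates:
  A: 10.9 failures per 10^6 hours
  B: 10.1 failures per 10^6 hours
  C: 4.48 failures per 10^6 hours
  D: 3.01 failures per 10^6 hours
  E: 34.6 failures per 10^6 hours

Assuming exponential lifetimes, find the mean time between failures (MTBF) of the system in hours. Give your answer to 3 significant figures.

15900

Series of exponential components: λ_sys = Σ λ_i
λ_sys = 0.0000109 + 0.0000101 + 0.00000448 + 0.00000301 + 0.0000346 = 6.3090e-05 /h
MTBF = 1 / λ_sys = 15900 h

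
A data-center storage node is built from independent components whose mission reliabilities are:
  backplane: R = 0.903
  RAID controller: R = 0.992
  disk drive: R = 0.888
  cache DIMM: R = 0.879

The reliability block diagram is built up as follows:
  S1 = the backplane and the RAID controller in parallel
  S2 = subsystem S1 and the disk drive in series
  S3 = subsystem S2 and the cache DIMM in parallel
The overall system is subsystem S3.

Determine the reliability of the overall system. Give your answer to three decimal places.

0.986

Parallel (backplane and RAID controller): 1 − (1 − 0.90300)(1 − 0.99200) = 0.99922
Series ([0.99922] and disk drive): 0.99922 × 0.88800 = 0.88731
Parallel ([0.88731] and cache DIMM): 1 − (1 − 0.88731)(1 − 0.87900) = 0.986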